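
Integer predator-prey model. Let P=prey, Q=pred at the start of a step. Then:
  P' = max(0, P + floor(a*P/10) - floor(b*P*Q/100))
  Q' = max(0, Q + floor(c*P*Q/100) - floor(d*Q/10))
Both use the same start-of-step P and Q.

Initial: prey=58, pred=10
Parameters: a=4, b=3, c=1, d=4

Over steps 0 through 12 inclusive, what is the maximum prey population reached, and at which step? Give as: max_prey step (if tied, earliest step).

Answer: 68 2

Derivation:
Step 1: prey: 58+23-17=64; pred: 10+5-4=11
Step 2: prey: 64+25-21=68; pred: 11+7-4=14
Step 3: prey: 68+27-28=67; pred: 14+9-5=18
Step 4: prey: 67+26-36=57; pred: 18+12-7=23
Step 5: prey: 57+22-39=40; pred: 23+13-9=27
Step 6: prey: 40+16-32=24; pred: 27+10-10=27
Step 7: prey: 24+9-19=14; pred: 27+6-10=23
Step 8: prey: 14+5-9=10; pred: 23+3-9=17
Step 9: prey: 10+4-5=9; pred: 17+1-6=12
Step 10: prey: 9+3-3=9; pred: 12+1-4=9
Step 11: prey: 9+3-2=10; pred: 9+0-3=6
Step 12: prey: 10+4-1=13; pred: 6+0-2=4
Max prey = 68 at step 2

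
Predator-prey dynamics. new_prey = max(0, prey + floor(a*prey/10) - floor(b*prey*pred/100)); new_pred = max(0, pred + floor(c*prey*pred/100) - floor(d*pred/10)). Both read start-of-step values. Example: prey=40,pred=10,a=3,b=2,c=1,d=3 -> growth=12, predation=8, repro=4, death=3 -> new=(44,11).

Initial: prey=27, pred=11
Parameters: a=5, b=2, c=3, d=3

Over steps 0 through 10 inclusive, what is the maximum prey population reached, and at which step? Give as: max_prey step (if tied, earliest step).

Step 1: prey: 27+13-5=35; pred: 11+8-3=16
Step 2: prey: 35+17-11=41; pred: 16+16-4=28
Step 3: prey: 41+20-22=39; pred: 28+34-8=54
Step 4: prey: 39+19-42=16; pred: 54+63-16=101
Step 5: prey: 16+8-32=0; pred: 101+48-30=119
Step 6: prey: 0+0-0=0; pred: 119+0-35=84
Step 7: prey: 0+0-0=0; pred: 84+0-25=59
Step 8: prey: 0+0-0=0; pred: 59+0-17=42
Step 9: prey: 0+0-0=0; pred: 42+0-12=30
Step 10: prey: 0+0-0=0; pred: 30+0-9=21
Max prey = 41 at step 2

Answer: 41 2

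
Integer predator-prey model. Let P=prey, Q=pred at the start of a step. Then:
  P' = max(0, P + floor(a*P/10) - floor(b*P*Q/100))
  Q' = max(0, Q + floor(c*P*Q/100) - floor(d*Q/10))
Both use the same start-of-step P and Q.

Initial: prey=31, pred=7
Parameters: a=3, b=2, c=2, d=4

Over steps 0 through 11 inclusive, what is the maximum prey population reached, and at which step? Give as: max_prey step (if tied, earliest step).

Answer: 43 3

Derivation:
Step 1: prey: 31+9-4=36; pred: 7+4-2=9
Step 2: prey: 36+10-6=40; pred: 9+6-3=12
Step 3: prey: 40+12-9=43; pred: 12+9-4=17
Step 4: prey: 43+12-14=41; pred: 17+14-6=25
Step 5: prey: 41+12-20=33; pred: 25+20-10=35
Step 6: prey: 33+9-23=19; pred: 35+23-14=44
Step 7: prey: 19+5-16=8; pred: 44+16-17=43
Step 8: prey: 8+2-6=4; pred: 43+6-17=32
Step 9: prey: 4+1-2=3; pred: 32+2-12=22
Step 10: prey: 3+0-1=2; pred: 22+1-8=15
Step 11: prey: 2+0-0=2; pred: 15+0-6=9
Max prey = 43 at step 3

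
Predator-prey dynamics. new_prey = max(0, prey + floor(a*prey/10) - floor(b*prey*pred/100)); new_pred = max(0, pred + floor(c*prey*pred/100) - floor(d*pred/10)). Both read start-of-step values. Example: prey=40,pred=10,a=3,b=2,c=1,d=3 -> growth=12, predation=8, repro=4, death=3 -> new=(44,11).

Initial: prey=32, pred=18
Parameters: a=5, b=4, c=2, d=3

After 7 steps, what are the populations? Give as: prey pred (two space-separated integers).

Step 1: prey: 32+16-23=25; pred: 18+11-5=24
Step 2: prey: 25+12-24=13; pred: 24+12-7=29
Step 3: prey: 13+6-15=4; pred: 29+7-8=28
Step 4: prey: 4+2-4=2; pred: 28+2-8=22
Step 5: prey: 2+1-1=2; pred: 22+0-6=16
Step 6: prey: 2+1-1=2; pred: 16+0-4=12
Step 7: prey: 2+1-0=3; pred: 12+0-3=9

Answer: 3 9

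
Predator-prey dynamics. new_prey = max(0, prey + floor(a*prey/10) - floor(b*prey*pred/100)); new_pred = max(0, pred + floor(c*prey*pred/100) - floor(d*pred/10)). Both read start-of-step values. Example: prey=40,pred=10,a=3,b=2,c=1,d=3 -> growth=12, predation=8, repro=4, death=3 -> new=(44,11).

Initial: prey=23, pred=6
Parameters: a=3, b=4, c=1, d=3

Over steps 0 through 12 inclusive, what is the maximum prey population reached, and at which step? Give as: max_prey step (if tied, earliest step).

Step 1: prey: 23+6-5=24; pred: 6+1-1=6
Step 2: prey: 24+7-5=26; pred: 6+1-1=6
Step 3: prey: 26+7-6=27; pred: 6+1-1=6
Step 4: prey: 27+8-6=29; pred: 6+1-1=6
Step 5: prey: 29+8-6=31; pred: 6+1-1=6
Step 6: prey: 31+9-7=33; pred: 6+1-1=6
Step 7: prey: 33+9-7=35; pred: 6+1-1=6
Step 8: prey: 35+10-8=37; pred: 6+2-1=7
Step 9: prey: 37+11-10=38; pred: 7+2-2=7
Step 10: prey: 38+11-10=39; pred: 7+2-2=7
Step 11: prey: 39+11-10=40; pred: 7+2-2=7
Step 12: prey: 40+12-11=41; pred: 7+2-2=7
Max prey = 41 at step 12

Answer: 41 12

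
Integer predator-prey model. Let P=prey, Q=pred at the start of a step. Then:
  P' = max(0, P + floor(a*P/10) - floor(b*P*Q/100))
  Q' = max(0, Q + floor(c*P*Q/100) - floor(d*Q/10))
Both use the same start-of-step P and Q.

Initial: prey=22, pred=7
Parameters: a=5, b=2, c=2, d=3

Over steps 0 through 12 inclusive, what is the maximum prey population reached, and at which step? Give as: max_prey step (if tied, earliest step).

Answer: 64 4

Derivation:
Step 1: prey: 22+11-3=30; pred: 7+3-2=8
Step 2: prey: 30+15-4=41; pred: 8+4-2=10
Step 3: prey: 41+20-8=53; pred: 10+8-3=15
Step 4: prey: 53+26-15=64; pred: 15+15-4=26
Step 5: prey: 64+32-33=63; pred: 26+33-7=52
Step 6: prey: 63+31-65=29; pred: 52+65-15=102
Step 7: prey: 29+14-59=0; pred: 102+59-30=131
Step 8: prey: 0+0-0=0; pred: 131+0-39=92
Step 9: prey: 0+0-0=0; pred: 92+0-27=65
Step 10: prey: 0+0-0=0; pred: 65+0-19=46
Step 11: prey: 0+0-0=0; pred: 46+0-13=33
Step 12: prey: 0+0-0=0; pred: 33+0-9=24
Max prey = 64 at step 4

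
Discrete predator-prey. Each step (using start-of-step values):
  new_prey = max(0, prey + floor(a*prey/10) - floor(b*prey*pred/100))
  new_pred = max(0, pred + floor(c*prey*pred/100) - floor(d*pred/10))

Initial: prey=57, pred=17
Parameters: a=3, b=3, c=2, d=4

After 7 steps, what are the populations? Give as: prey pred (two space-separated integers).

Step 1: prey: 57+17-29=45; pred: 17+19-6=30
Step 2: prey: 45+13-40=18; pred: 30+27-12=45
Step 3: prey: 18+5-24=0; pred: 45+16-18=43
Step 4: prey: 0+0-0=0; pred: 43+0-17=26
Step 5: prey: 0+0-0=0; pred: 26+0-10=16
Step 6: prey: 0+0-0=0; pred: 16+0-6=10
Step 7: prey: 0+0-0=0; pred: 10+0-4=6

Answer: 0 6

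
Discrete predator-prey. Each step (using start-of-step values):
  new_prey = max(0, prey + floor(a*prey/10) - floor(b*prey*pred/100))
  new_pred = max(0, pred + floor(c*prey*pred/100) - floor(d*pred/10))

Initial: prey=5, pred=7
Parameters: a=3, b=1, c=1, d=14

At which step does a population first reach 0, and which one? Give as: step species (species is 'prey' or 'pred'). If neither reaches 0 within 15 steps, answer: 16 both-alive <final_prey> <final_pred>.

Answer: 1 pred

Derivation:
Step 1: prey: 5+1-0=6; pred: 7+0-9=0
First extinction: pred at step 1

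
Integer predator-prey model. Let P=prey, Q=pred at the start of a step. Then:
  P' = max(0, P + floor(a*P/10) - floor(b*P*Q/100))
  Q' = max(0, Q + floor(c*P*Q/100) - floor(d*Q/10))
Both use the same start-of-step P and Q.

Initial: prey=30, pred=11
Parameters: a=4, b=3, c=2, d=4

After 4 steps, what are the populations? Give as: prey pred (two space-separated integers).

Step 1: prey: 30+12-9=33; pred: 11+6-4=13
Step 2: prey: 33+13-12=34; pred: 13+8-5=16
Step 3: prey: 34+13-16=31; pred: 16+10-6=20
Step 4: prey: 31+12-18=25; pred: 20+12-8=24

Answer: 25 24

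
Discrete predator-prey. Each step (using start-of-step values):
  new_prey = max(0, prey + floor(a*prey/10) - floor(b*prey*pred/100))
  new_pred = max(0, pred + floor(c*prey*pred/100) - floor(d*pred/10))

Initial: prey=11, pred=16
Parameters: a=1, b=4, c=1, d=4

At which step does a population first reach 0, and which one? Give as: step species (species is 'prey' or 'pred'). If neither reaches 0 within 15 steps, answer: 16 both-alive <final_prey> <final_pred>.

Step 1: prey: 11+1-7=5; pred: 16+1-6=11
Step 2: prey: 5+0-2=3; pred: 11+0-4=7
Step 3: prey: 3+0-0=3; pred: 7+0-2=5
Step 4: prey: 3+0-0=3; pred: 5+0-2=3
Step 5: prey: 3+0-0=3; pred: 3+0-1=2
Step 6: prey: 3+0-0=3; pred: 2+0-0=2
Steps 7-15: state stable at prey=3, pred=2 (no change)
No extinction within 15 steps

Answer: 16 both-alive 3 2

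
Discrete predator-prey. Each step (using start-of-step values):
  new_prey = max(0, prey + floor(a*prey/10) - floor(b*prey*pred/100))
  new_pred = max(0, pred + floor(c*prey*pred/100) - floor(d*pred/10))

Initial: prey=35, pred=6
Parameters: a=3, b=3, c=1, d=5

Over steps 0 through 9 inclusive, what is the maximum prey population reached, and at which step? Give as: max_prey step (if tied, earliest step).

Answer: 136 9

Derivation:
Step 1: prey: 35+10-6=39; pred: 6+2-3=5
Step 2: prey: 39+11-5=45; pred: 5+1-2=4
Step 3: prey: 45+13-5=53; pred: 4+1-2=3
Step 4: prey: 53+15-4=64; pred: 3+1-1=3
Step 5: prey: 64+19-5=78; pred: 3+1-1=3
Step 6: prey: 78+23-7=94; pred: 3+2-1=4
Step 7: prey: 94+28-11=111; pred: 4+3-2=5
Step 8: prey: 111+33-16=128; pred: 5+5-2=8
Step 9: prey: 128+38-30=136; pred: 8+10-4=14
Max prey = 136 at step 9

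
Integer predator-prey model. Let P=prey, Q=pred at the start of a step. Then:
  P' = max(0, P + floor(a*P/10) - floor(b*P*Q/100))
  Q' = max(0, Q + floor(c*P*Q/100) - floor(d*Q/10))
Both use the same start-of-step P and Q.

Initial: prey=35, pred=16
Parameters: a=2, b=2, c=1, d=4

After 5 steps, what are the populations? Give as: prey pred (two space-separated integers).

Step 1: prey: 35+7-11=31; pred: 16+5-6=15
Step 2: prey: 31+6-9=28; pred: 15+4-6=13
Step 3: prey: 28+5-7=26; pred: 13+3-5=11
Step 4: prey: 26+5-5=26; pred: 11+2-4=9
Step 5: prey: 26+5-4=27; pred: 9+2-3=8

Answer: 27 8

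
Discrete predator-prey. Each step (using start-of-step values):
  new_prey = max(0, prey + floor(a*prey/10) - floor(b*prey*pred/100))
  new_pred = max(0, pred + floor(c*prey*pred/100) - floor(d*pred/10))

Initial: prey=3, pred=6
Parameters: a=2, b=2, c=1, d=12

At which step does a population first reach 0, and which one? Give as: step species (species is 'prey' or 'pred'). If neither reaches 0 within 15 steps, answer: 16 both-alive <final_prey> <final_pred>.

Step 1: prey: 3+0-0=3; pred: 6+0-7=0
First extinction: pred at step 1

Answer: 1 pred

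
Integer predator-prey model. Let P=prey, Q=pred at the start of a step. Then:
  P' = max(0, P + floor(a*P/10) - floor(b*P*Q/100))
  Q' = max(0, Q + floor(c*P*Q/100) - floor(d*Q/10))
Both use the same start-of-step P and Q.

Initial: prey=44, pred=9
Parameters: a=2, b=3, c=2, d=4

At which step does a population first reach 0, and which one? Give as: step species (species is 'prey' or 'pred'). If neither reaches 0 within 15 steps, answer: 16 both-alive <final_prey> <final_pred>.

Step 1: prey: 44+8-11=41; pred: 9+7-3=13
Step 2: prey: 41+8-15=34; pred: 13+10-5=18
Step 3: prey: 34+6-18=22; pred: 18+12-7=23
Step 4: prey: 22+4-15=11; pred: 23+10-9=24
Step 5: prey: 11+2-7=6; pred: 24+5-9=20
Step 6: prey: 6+1-3=4; pred: 20+2-8=14
Step 7: prey: 4+0-1=3; pred: 14+1-5=10
Step 8: prey: 3+0-0=3; pred: 10+0-4=6
Step 9: prey: 3+0-0=3; pred: 6+0-2=4
Step 10: prey: 3+0-0=3; pred: 4+0-1=3
Step 11: prey: 3+0-0=3; pred: 3+0-1=2
Step 12: prey: 3+0-0=3; pred: 2+0-0=2
Steps 13-15: state stable at prey=3, pred=2 (no change)
No extinction within 15 steps

Answer: 16 both-alive 3 2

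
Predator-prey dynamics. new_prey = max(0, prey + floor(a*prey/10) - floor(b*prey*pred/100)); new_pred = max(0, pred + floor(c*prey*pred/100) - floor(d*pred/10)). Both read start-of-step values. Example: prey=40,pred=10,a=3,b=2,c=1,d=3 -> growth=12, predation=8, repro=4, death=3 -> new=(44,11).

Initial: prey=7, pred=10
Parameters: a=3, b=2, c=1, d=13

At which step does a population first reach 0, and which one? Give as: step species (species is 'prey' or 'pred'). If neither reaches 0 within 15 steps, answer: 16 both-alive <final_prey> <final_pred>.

Step 1: prey: 7+2-1=8; pred: 10+0-13=0
First extinction: pred at step 1

Answer: 1 pred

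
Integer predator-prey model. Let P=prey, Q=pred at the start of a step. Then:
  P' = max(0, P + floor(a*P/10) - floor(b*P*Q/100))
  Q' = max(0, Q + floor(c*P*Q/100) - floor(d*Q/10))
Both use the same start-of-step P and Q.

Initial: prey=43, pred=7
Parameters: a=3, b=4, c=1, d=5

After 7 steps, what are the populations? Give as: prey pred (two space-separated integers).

Step 1: prey: 43+12-12=43; pred: 7+3-3=7
Step 2: prey: 43+12-12=43; pred: 7+3-3=7
Step 3: prey: 43+12-12=43; pred: 7+3-3=7
Step 4: prey: 43+12-12=43; pred: 7+3-3=7
Step 5: prey: 43+12-12=43; pred: 7+3-3=7
Step 6: prey: 43+12-12=43; pred: 7+3-3=7
Step 7: prey: 43+12-12=43; pred: 7+3-3=7

Answer: 43 7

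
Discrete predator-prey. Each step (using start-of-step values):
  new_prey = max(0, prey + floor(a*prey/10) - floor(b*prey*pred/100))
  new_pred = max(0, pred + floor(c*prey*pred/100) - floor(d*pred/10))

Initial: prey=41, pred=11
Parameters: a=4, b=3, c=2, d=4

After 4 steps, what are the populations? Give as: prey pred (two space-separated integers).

Answer: 11 40

Derivation:
Step 1: prey: 41+16-13=44; pred: 11+9-4=16
Step 2: prey: 44+17-21=40; pred: 16+14-6=24
Step 3: prey: 40+16-28=28; pred: 24+19-9=34
Step 4: prey: 28+11-28=11; pred: 34+19-13=40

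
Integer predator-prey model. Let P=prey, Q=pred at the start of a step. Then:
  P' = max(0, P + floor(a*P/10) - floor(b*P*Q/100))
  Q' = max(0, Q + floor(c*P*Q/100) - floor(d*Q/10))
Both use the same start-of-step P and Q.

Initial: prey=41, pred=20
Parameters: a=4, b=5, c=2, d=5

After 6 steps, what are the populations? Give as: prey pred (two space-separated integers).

Step 1: prey: 41+16-41=16; pred: 20+16-10=26
Step 2: prey: 16+6-20=2; pred: 26+8-13=21
Step 3: prey: 2+0-2=0; pred: 21+0-10=11
Step 4: prey: 0+0-0=0; pred: 11+0-5=6
Step 5: prey: 0+0-0=0; pred: 6+0-3=3
Step 6: prey: 0+0-0=0; pred: 3+0-1=2

Answer: 0 2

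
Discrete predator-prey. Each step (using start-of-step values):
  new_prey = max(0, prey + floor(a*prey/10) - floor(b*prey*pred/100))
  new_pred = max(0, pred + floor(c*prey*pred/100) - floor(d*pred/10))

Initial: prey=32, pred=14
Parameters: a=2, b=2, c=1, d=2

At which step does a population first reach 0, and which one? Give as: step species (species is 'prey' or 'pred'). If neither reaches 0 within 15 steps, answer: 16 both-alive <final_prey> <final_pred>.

Step 1: prey: 32+6-8=30; pred: 14+4-2=16
Step 2: prey: 30+6-9=27; pred: 16+4-3=17
Step 3: prey: 27+5-9=23; pred: 17+4-3=18
Step 4: prey: 23+4-8=19; pred: 18+4-3=19
Step 5: prey: 19+3-7=15; pred: 19+3-3=19
Step 6: prey: 15+3-5=13; pred: 19+2-3=18
Step 7: prey: 13+2-4=11; pred: 18+2-3=17
Step 8: prey: 11+2-3=10; pred: 17+1-3=15
Step 9: prey: 10+2-3=9; pred: 15+1-3=13
Step 10: prey: 9+1-2=8; pred: 13+1-2=12
Step 11: prey: 8+1-1=8; pred: 12+0-2=10
Step 12: prey: 8+1-1=8; pred: 10+0-2=8
Step 13: prey: 8+1-1=8; pred: 8+0-1=7
Step 14: prey: 8+1-1=8; pred: 7+0-1=6
Step 15: prey: 8+1-0=9; pred: 6+0-1=5
No extinction within 15 steps

Answer: 16 both-alive 9 5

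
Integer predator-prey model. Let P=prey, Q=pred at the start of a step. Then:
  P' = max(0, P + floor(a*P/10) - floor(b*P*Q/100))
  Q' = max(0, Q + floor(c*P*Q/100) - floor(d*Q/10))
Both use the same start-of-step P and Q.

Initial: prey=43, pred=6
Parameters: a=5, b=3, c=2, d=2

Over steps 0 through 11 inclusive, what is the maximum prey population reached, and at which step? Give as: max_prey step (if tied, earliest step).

Step 1: prey: 43+21-7=57; pred: 6+5-1=10
Step 2: prey: 57+28-17=68; pred: 10+11-2=19
Step 3: prey: 68+34-38=64; pred: 19+25-3=41
Step 4: prey: 64+32-78=18; pred: 41+52-8=85
Step 5: prey: 18+9-45=0; pred: 85+30-17=98
Step 6: prey: 0+0-0=0; pred: 98+0-19=79
Step 7: prey: 0+0-0=0; pred: 79+0-15=64
Step 8: prey: 0+0-0=0; pred: 64+0-12=52
Step 9: prey: 0+0-0=0; pred: 52+0-10=42
Step 10: prey: 0+0-0=0; pred: 42+0-8=34
Step 11: prey: 0+0-0=0; pred: 34+0-6=28
Max prey = 68 at step 2

Answer: 68 2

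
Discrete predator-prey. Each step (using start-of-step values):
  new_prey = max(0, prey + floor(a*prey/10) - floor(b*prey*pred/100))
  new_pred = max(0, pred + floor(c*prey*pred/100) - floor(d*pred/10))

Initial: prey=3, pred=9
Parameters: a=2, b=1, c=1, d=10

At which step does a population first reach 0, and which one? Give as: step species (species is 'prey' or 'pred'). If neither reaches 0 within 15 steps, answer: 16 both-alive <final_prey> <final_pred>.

Step 1: prey: 3+0-0=3; pred: 9+0-9=0
First extinction: pred at step 1

Answer: 1 pred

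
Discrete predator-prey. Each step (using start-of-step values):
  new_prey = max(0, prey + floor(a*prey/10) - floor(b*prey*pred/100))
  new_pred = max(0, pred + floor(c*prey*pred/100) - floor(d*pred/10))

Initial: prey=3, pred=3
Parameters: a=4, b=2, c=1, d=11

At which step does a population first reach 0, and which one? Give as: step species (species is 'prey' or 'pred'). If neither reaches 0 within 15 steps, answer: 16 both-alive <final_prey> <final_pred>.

Step 1: prey: 3+1-0=4; pred: 3+0-3=0
First extinction: pred at step 1

Answer: 1 pred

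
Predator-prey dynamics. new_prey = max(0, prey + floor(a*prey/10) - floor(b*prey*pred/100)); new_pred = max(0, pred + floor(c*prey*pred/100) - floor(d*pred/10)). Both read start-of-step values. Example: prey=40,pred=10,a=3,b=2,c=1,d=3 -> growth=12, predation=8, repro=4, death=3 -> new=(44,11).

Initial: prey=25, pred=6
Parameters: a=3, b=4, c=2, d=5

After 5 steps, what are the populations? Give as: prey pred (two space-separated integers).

Answer: 33 6

Derivation:
Step 1: prey: 25+7-6=26; pred: 6+3-3=6
Step 2: prey: 26+7-6=27; pred: 6+3-3=6
Step 3: prey: 27+8-6=29; pred: 6+3-3=6
Step 4: prey: 29+8-6=31; pred: 6+3-3=6
Step 5: prey: 31+9-7=33; pred: 6+3-3=6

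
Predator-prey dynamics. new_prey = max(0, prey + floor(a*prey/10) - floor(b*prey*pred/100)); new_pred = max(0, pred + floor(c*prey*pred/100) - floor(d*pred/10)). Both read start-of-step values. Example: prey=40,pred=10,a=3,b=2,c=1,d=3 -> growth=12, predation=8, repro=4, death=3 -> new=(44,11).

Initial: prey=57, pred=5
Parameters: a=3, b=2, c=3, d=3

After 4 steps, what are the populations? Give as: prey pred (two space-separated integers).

Answer: 0 200

Derivation:
Step 1: prey: 57+17-5=69; pred: 5+8-1=12
Step 2: prey: 69+20-16=73; pred: 12+24-3=33
Step 3: prey: 73+21-48=46; pred: 33+72-9=96
Step 4: prey: 46+13-88=0; pred: 96+132-28=200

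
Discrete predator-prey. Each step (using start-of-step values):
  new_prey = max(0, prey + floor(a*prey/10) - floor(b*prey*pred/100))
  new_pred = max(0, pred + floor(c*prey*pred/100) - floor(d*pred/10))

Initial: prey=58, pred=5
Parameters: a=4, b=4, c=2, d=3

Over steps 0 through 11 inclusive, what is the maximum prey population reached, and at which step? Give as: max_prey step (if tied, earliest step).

Answer: 73 2

Derivation:
Step 1: prey: 58+23-11=70; pred: 5+5-1=9
Step 2: prey: 70+28-25=73; pred: 9+12-2=19
Step 3: prey: 73+29-55=47; pred: 19+27-5=41
Step 4: prey: 47+18-77=0; pred: 41+38-12=67
Step 5: prey: 0+0-0=0; pred: 67+0-20=47
Step 6: prey: 0+0-0=0; pred: 47+0-14=33
Step 7: prey: 0+0-0=0; pred: 33+0-9=24
Step 8: prey: 0+0-0=0; pred: 24+0-7=17
Step 9: prey: 0+0-0=0; pred: 17+0-5=12
Step 10: prey: 0+0-0=0; pred: 12+0-3=9
Step 11: prey: 0+0-0=0; pred: 9+0-2=7
Max prey = 73 at step 2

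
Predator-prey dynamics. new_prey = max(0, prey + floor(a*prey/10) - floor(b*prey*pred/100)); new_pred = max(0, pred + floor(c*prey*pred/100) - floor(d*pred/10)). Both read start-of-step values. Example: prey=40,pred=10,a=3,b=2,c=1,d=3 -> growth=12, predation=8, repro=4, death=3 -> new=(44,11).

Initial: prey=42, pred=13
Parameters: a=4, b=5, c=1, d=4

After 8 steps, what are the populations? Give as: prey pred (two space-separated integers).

Step 1: prey: 42+16-27=31; pred: 13+5-5=13
Step 2: prey: 31+12-20=23; pred: 13+4-5=12
Step 3: prey: 23+9-13=19; pred: 12+2-4=10
Step 4: prey: 19+7-9=17; pred: 10+1-4=7
Step 5: prey: 17+6-5=18; pred: 7+1-2=6
Step 6: prey: 18+7-5=20; pred: 6+1-2=5
Step 7: prey: 20+8-5=23; pred: 5+1-2=4
Step 8: prey: 23+9-4=28; pred: 4+0-1=3

Answer: 28 3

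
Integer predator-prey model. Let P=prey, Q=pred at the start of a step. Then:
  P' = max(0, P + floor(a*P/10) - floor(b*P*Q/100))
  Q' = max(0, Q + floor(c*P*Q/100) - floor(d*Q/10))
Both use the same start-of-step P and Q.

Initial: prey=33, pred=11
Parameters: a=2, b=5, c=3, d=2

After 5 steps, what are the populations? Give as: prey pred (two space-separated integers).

Step 1: prey: 33+6-18=21; pred: 11+10-2=19
Step 2: prey: 21+4-19=6; pred: 19+11-3=27
Step 3: prey: 6+1-8=0; pred: 27+4-5=26
Step 4: prey: 0+0-0=0; pred: 26+0-5=21
Step 5: prey: 0+0-0=0; pred: 21+0-4=17

Answer: 0 17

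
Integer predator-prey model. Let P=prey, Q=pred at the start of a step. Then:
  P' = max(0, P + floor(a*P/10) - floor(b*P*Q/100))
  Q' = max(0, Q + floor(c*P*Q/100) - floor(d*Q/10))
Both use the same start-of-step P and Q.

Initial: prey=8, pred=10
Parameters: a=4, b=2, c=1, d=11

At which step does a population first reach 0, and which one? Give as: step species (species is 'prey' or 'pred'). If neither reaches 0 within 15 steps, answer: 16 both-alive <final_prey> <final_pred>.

Answer: 1 pred

Derivation:
Step 1: prey: 8+3-1=10; pred: 10+0-11=0
First extinction: pred at step 1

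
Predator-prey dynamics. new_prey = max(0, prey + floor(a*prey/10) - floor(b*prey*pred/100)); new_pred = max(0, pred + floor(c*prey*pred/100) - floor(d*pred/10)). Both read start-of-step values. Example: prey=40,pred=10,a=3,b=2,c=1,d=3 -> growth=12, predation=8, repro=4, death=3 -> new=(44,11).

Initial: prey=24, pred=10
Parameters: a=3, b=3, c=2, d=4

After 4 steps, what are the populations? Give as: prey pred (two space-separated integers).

Step 1: prey: 24+7-7=24; pred: 10+4-4=10
Step 2: prey: 24+7-7=24; pred: 10+4-4=10
Step 3: prey: 24+7-7=24; pred: 10+4-4=10
Step 4: prey: 24+7-7=24; pred: 10+4-4=10

Answer: 24 10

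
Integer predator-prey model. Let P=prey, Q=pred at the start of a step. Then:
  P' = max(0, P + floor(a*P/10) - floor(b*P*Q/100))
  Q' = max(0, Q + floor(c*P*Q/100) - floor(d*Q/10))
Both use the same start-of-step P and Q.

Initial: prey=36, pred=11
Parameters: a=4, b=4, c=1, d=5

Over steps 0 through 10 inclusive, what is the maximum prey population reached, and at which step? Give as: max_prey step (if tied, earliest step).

Step 1: prey: 36+14-15=35; pred: 11+3-5=9
Step 2: prey: 35+14-12=37; pred: 9+3-4=8
Step 3: prey: 37+14-11=40; pred: 8+2-4=6
Step 4: prey: 40+16-9=47; pred: 6+2-3=5
Step 5: prey: 47+18-9=56; pred: 5+2-2=5
Step 6: prey: 56+22-11=67; pred: 5+2-2=5
Step 7: prey: 67+26-13=80; pred: 5+3-2=6
Step 8: prey: 80+32-19=93; pred: 6+4-3=7
Step 9: prey: 93+37-26=104; pred: 7+6-3=10
Step 10: prey: 104+41-41=104; pred: 10+10-5=15
Max prey = 104 at step 9

Answer: 104 9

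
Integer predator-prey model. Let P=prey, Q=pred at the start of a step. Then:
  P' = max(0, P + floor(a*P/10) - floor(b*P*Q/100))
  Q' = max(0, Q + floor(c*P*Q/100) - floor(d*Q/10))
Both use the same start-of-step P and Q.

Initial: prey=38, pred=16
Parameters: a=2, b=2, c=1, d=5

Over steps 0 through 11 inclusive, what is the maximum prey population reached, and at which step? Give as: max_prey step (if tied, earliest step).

Step 1: prey: 38+7-12=33; pred: 16+6-8=14
Step 2: prey: 33+6-9=30; pred: 14+4-7=11
Step 3: prey: 30+6-6=30; pred: 11+3-5=9
Step 4: prey: 30+6-5=31; pred: 9+2-4=7
Step 5: prey: 31+6-4=33; pred: 7+2-3=6
Step 6: prey: 33+6-3=36; pred: 6+1-3=4
Step 7: prey: 36+7-2=41; pred: 4+1-2=3
Step 8: prey: 41+8-2=47; pred: 3+1-1=3
Step 9: prey: 47+9-2=54; pred: 3+1-1=3
Step 10: prey: 54+10-3=61; pred: 3+1-1=3
Step 11: prey: 61+12-3=70; pred: 3+1-1=3
Max prey = 70 at step 11

Answer: 70 11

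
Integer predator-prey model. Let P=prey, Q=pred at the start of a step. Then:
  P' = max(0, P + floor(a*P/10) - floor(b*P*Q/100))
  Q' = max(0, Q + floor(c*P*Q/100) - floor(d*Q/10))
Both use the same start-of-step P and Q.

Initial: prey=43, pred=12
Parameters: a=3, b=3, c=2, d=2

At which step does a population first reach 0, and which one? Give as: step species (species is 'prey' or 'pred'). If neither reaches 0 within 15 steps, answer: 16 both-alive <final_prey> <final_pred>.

Step 1: prey: 43+12-15=40; pred: 12+10-2=20
Step 2: prey: 40+12-24=28; pred: 20+16-4=32
Step 3: prey: 28+8-26=10; pred: 32+17-6=43
Step 4: prey: 10+3-12=1; pred: 43+8-8=43
Step 5: prey: 1+0-1=0; pred: 43+0-8=35
First extinction: prey at step 5

Answer: 5 prey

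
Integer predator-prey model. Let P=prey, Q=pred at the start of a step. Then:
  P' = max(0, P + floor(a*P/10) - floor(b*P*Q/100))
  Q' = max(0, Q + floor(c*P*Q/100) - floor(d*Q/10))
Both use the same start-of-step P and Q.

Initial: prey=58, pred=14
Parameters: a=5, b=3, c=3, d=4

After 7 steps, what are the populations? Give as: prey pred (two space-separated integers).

Answer: 0 18

Derivation:
Step 1: prey: 58+29-24=63; pred: 14+24-5=33
Step 2: prey: 63+31-62=32; pred: 33+62-13=82
Step 3: prey: 32+16-78=0; pred: 82+78-32=128
Step 4: prey: 0+0-0=0; pred: 128+0-51=77
Step 5: prey: 0+0-0=0; pred: 77+0-30=47
Step 6: prey: 0+0-0=0; pred: 47+0-18=29
Step 7: prey: 0+0-0=0; pred: 29+0-11=18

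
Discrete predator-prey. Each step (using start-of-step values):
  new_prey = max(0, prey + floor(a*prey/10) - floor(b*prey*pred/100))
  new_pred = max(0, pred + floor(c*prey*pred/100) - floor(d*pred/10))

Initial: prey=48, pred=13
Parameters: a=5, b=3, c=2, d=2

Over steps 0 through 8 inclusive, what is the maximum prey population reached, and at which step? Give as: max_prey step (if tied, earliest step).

Step 1: prey: 48+24-18=54; pred: 13+12-2=23
Step 2: prey: 54+27-37=44; pred: 23+24-4=43
Step 3: prey: 44+22-56=10; pred: 43+37-8=72
Step 4: prey: 10+5-21=0; pred: 72+14-14=72
Step 5: prey: 0+0-0=0; pred: 72+0-14=58
Step 6: prey: 0+0-0=0; pred: 58+0-11=47
Step 7: prey: 0+0-0=0; pred: 47+0-9=38
Step 8: prey: 0+0-0=0; pred: 38+0-7=31
Max prey = 54 at step 1

Answer: 54 1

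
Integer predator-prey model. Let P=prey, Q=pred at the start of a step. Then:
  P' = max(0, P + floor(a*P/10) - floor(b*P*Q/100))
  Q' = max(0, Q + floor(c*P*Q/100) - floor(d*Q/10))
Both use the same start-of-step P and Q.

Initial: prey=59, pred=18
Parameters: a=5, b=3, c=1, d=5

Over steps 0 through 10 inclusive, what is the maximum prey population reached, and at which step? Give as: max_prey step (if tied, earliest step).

Answer: 60 10

Derivation:
Step 1: prey: 59+29-31=57; pred: 18+10-9=19
Step 2: prey: 57+28-32=53; pred: 19+10-9=20
Step 3: prey: 53+26-31=48; pred: 20+10-10=20
Step 4: prey: 48+24-28=44; pred: 20+9-10=19
Step 5: prey: 44+22-25=41; pred: 19+8-9=18
Step 6: prey: 41+20-22=39; pred: 18+7-9=16
Step 7: prey: 39+19-18=40; pred: 16+6-8=14
Step 8: prey: 40+20-16=44; pred: 14+5-7=12
Step 9: prey: 44+22-15=51; pred: 12+5-6=11
Step 10: prey: 51+25-16=60; pred: 11+5-5=11
Max prey = 60 at step 10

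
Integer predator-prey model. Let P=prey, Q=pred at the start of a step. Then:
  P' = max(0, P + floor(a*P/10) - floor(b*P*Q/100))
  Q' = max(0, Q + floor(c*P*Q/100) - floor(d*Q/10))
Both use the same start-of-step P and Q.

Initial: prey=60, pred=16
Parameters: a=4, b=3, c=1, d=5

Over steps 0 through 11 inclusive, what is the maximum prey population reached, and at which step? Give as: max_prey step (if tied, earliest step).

Step 1: prey: 60+24-28=56; pred: 16+9-8=17
Step 2: prey: 56+22-28=50; pred: 17+9-8=18
Step 3: prey: 50+20-27=43; pred: 18+9-9=18
Step 4: prey: 43+17-23=37; pred: 18+7-9=16
Step 5: prey: 37+14-17=34; pred: 16+5-8=13
Step 6: prey: 34+13-13=34; pred: 13+4-6=11
Step 7: prey: 34+13-11=36; pred: 11+3-5=9
Step 8: prey: 36+14-9=41; pred: 9+3-4=8
Step 9: prey: 41+16-9=48; pred: 8+3-4=7
Step 10: prey: 48+19-10=57; pred: 7+3-3=7
Step 11: prey: 57+22-11=68; pred: 7+3-3=7
Max prey = 68 at step 11

Answer: 68 11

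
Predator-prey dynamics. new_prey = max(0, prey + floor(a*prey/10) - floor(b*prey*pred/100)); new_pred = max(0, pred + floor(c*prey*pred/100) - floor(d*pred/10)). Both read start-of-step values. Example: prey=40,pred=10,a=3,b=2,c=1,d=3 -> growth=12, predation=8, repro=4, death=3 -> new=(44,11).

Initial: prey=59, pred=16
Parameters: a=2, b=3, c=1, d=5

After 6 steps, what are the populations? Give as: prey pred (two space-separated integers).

Step 1: prey: 59+11-28=42; pred: 16+9-8=17
Step 2: prey: 42+8-21=29; pred: 17+7-8=16
Step 3: prey: 29+5-13=21; pred: 16+4-8=12
Step 4: prey: 21+4-7=18; pred: 12+2-6=8
Step 5: prey: 18+3-4=17; pred: 8+1-4=5
Step 6: prey: 17+3-2=18; pred: 5+0-2=3

Answer: 18 3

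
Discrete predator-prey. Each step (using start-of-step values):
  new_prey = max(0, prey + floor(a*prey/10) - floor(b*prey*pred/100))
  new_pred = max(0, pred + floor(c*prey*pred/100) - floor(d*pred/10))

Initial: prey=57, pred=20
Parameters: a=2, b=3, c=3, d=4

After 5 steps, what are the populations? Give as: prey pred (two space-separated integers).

Step 1: prey: 57+11-34=34; pred: 20+34-8=46
Step 2: prey: 34+6-46=0; pred: 46+46-18=74
Step 3: prey: 0+0-0=0; pred: 74+0-29=45
Step 4: prey: 0+0-0=0; pred: 45+0-18=27
Step 5: prey: 0+0-0=0; pred: 27+0-10=17

Answer: 0 17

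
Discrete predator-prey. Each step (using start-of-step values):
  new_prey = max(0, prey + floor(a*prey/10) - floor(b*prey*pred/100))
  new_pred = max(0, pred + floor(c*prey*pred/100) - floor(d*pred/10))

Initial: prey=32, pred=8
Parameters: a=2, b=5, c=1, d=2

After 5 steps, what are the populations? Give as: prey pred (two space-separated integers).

Step 1: prey: 32+6-12=26; pred: 8+2-1=9
Step 2: prey: 26+5-11=20; pred: 9+2-1=10
Step 3: prey: 20+4-10=14; pred: 10+2-2=10
Step 4: prey: 14+2-7=9; pred: 10+1-2=9
Step 5: prey: 9+1-4=6; pred: 9+0-1=8

Answer: 6 8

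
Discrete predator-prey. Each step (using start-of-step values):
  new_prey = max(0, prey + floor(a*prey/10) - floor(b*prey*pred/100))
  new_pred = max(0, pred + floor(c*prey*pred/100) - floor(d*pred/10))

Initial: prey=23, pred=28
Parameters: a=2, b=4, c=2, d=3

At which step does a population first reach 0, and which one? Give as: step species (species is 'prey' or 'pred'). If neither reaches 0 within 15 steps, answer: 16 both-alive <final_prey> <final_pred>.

Step 1: prey: 23+4-25=2; pred: 28+12-8=32
Step 2: prey: 2+0-2=0; pred: 32+1-9=24
First extinction: prey at step 2

Answer: 2 prey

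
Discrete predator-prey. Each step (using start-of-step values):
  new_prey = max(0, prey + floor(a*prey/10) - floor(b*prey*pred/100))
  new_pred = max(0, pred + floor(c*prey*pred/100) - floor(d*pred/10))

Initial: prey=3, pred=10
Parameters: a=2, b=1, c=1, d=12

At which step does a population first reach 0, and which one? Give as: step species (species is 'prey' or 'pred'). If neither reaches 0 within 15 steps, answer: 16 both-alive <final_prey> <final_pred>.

Step 1: prey: 3+0-0=3; pred: 10+0-12=0
First extinction: pred at step 1

Answer: 1 pred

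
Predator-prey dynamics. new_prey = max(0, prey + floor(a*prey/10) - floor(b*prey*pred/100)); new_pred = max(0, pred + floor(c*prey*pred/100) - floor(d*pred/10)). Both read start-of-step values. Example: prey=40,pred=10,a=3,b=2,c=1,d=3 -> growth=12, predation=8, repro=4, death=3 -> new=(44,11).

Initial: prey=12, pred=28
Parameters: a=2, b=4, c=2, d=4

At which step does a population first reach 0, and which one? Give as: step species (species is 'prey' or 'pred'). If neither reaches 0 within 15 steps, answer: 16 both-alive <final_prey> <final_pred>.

Answer: 16 both-alive 1 2

Derivation:
Step 1: prey: 12+2-13=1; pred: 28+6-11=23
Step 2: prey: 1+0-0=1; pred: 23+0-9=14
Step 3: prey: 1+0-0=1; pred: 14+0-5=9
Step 4: prey: 1+0-0=1; pred: 9+0-3=6
Step 5: prey: 1+0-0=1; pred: 6+0-2=4
Step 6: prey: 1+0-0=1; pred: 4+0-1=3
Step 7: prey: 1+0-0=1; pred: 3+0-1=2
Step 8: prey: 1+0-0=1; pred: 2+0-0=2
Steps 9-15: state stable at prey=1, pred=2 (no change)
No extinction within 15 steps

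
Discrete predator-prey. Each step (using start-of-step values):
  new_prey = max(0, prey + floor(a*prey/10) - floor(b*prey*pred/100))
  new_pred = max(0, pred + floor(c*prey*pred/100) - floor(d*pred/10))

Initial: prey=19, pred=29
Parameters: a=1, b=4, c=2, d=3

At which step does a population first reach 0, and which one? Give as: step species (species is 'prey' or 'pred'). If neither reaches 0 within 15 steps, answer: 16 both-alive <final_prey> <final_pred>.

Step 1: prey: 19+1-22=0; pred: 29+11-8=32
First extinction: prey at step 1

Answer: 1 prey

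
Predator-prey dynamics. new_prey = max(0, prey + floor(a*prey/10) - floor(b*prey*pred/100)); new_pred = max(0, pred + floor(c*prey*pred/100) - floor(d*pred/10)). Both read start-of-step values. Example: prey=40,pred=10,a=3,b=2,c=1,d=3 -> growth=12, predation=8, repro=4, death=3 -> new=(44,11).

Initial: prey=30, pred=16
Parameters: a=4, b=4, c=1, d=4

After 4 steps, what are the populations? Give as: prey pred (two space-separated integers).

Step 1: prey: 30+12-19=23; pred: 16+4-6=14
Step 2: prey: 23+9-12=20; pred: 14+3-5=12
Step 3: prey: 20+8-9=19; pred: 12+2-4=10
Step 4: prey: 19+7-7=19; pred: 10+1-4=7

Answer: 19 7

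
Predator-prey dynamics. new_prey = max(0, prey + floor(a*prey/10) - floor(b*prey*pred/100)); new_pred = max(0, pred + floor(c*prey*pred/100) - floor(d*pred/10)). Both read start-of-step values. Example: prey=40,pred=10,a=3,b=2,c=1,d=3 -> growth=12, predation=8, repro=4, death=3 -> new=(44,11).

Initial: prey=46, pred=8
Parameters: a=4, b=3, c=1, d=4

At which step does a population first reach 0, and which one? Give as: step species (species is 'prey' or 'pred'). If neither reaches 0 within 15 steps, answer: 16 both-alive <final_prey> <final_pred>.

Step 1: prey: 46+18-11=53; pred: 8+3-3=8
Step 2: prey: 53+21-12=62; pred: 8+4-3=9
Step 3: prey: 62+24-16=70; pred: 9+5-3=11
Step 4: prey: 70+28-23=75; pred: 11+7-4=14
Step 5: prey: 75+30-31=74; pred: 14+10-5=19
Step 6: prey: 74+29-42=61; pred: 19+14-7=26
Step 7: prey: 61+24-47=38; pred: 26+15-10=31
Step 8: prey: 38+15-35=18; pred: 31+11-12=30
Step 9: prey: 18+7-16=9; pred: 30+5-12=23
Step 10: prey: 9+3-6=6; pred: 23+2-9=16
Step 11: prey: 6+2-2=6; pred: 16+0-6=10
Step 12: prey: 6+2-1=7; pred: 10+0-4=6
Step 13: prey: 7+2-1=8; pred: 6+0-2=4
Step 14: prey: 8+3-0=11; pred: 4+0-1=3
Step 15: prey: 11+4-0=15; pred: 3+0-1=2
No extinction within 15 steps

Answer: 16 both-alive 15 2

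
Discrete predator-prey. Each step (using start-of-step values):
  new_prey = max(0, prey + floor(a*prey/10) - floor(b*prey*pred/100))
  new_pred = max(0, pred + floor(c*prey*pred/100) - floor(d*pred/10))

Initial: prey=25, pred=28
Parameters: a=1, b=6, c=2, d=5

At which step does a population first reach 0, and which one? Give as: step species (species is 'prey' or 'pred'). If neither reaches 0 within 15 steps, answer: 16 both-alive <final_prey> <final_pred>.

Answer: 1 prey

Derivation:
Step 1: prey: 25+2-42=0; pred: 28+14-14=28
First extinction: prey at step 1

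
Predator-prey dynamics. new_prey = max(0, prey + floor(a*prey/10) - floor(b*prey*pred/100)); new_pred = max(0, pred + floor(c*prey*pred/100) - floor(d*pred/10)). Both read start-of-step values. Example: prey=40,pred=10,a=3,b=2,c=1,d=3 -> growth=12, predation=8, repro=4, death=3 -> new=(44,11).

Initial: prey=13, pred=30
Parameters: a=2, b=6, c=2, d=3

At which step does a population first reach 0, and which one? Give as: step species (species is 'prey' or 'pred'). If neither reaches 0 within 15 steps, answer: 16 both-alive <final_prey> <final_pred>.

Answer: 1 prey

Derivation:
Step 1: prey: 13+2-23=0; pred: 30+7-9=28
First extinction: prey at step 1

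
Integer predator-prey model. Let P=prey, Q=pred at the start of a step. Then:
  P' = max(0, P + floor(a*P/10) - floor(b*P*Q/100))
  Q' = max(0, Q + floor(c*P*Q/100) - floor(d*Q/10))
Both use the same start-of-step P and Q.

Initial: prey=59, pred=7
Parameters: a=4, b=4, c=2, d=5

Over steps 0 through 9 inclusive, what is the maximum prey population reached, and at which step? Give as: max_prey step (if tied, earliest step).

Answer: 66 1

Derivation:
Step 1: prey: 59+23-16=66; pred: 7+8-3=12
Step 2: prey: 66+26-31=61; pred: 12+15-6=21
Step 3: prey: 61+24-51=34; pred: 21+25-10=36
Step 4: prey: 34+13-48=0; pred: 36+24-18=42
Step 5: prey: 0+0-0=0; pred: 42+0-21=21
Step 6: prey: 0+0-0=0; pred: 21+0-10=11
Step 7: prey: 0+0-0=0; pred: 11+0-5=6
Step 8: prey: 0+0-0=0; pred: 6+0-3=3
Step 9: prey: 0+0-0=0; pred: 3+0-1=2
Max prey = 66 at step 1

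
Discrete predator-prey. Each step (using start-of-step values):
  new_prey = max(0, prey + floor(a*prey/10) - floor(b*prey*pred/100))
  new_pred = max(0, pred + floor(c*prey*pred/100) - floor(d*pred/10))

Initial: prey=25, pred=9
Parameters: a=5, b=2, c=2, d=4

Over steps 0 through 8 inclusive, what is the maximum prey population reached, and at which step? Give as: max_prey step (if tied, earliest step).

Answer: 62 4

Derivation:
Step 1: prey: 25+12-4=33; pred: 9+4-3=10
Step 2: prey: 33+16-6=43; pred: 10+6-4=12
Step 3: prey: 43+21-10=54; pred: 12+10-4=18
Step 4: prey: 54+27-19=62; pred: 18+19-7=30
Step 5: prey: 62+31-37=56; pred: 30+37-12=55
Step 6: prey: 56+28-61=23; pred: 55+61-22=94
Step 7: prey: 23+11-43=0; pred: 94+43-37=100
Step 8: prey: 0+0-0=0; pred: 100+0-40=60
Max prey = 62 at step 4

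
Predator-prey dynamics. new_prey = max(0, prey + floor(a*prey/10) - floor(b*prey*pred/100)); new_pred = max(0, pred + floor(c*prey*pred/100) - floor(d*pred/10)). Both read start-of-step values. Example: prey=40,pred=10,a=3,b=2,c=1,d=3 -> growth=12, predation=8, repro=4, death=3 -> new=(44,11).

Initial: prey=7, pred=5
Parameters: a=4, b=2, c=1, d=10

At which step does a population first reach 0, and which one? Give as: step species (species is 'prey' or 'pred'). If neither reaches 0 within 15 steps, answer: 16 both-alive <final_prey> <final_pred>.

Answer: 1 pred

Derivation:
Step 1: prey: 7+2-0=9; pred: 5+0-5=0
First extinction: pred at step 1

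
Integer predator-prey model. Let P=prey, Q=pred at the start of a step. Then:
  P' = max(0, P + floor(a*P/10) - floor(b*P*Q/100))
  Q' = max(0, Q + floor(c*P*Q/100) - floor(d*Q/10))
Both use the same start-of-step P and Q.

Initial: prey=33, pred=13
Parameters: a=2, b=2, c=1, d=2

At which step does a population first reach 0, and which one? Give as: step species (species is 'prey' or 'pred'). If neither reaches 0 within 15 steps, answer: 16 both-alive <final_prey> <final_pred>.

Step 1: prey: 33+6-8=31; pred: 13+4-2=15
Step 2: prey: 31+6-9=28; pred: 15+4-3=16
Step 3: prey: 28+5-8=25; pred: 16+4-3=17
Step 4: prey: 25+5-8=22; pred: 17+4-3=18
Step 5: prey: 22+4-7=19; pred: 18+3-3=18
Step 6: prey: 19+3-6=16; pred: 18+3-3=18
Step 7: prey: 16+3-5=14; pred: 18+2-3=17
Step 8: prey: 14+2-4=12; pred: 17+2-3=16
Step 9: prey: 12+2-3=11; pred: 16+1-3=14
Step 10: prey: 11+2-3=10; pred: 14+1-2=13
Step 11: prey: 10+2-2=10; pred: 13+1-2=12
Step 12: prey: 10+2-2=10; pred: 12+1-2=11
Step 13: prey: 10+2-2=10; pred: 11+1-2=10
Step 14: prey: 10+2-2=10; pred: 10+1-2=9
Step 15: prey: 10+2-1=11; pred: 9+0-1=8
No extinction within 15 steps

Answer: 16 both-alive 11 8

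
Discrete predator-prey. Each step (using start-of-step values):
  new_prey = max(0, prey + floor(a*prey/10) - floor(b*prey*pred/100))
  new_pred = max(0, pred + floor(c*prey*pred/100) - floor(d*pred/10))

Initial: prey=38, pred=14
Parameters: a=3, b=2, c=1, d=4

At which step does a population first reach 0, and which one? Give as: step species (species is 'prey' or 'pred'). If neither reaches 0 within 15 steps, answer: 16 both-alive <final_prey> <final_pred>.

Answer: 16 both-alive 43 15

Derivation:
Step 1: prey: 38+11-10=39; pred: 14+5-5=14
Step 2: prey: 39+11-10=40; pred: 14+5-5=14
Step 3: prey: 40+12-11=41; pred: 14+5-5=14
Step 4: prey: 41+12-11=42; pred: 14+5-5=14
Step 5: prey: 42+12-11=43; pred: 14+5-5=14
Step 6: prey: 43+12-12=43; pred: 14+6-5=15
Step 7: prey: 43+12-12=43; pred: 15+6-6=15
Steps 8-15: state stable at prey=43, pred=15 (no change)
No extinction within 15 steps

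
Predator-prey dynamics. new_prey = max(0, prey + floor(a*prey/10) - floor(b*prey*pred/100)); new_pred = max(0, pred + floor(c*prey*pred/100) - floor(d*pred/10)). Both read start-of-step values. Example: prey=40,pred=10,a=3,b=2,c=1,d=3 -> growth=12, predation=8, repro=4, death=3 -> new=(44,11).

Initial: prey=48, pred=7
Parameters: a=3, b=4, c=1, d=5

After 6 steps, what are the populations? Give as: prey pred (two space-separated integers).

Answer: 54 7

Derivation:
Step 1: prey: 48+14-13=49; pred: 7+3-3=7
Step 2: prey: 49+14-13=50; pred: 7+3-3=7
Step 3: prey: 50+15-14=51; pred: 7+3-3=7
Step 4: prey: 51+15-14=52; pred: 7+3-3=7
Step 5: prey: 52+15-14=53; pred: 7+3-3=7
Step 6: prey: 53+15-14=54; pred: 7+3-3=7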